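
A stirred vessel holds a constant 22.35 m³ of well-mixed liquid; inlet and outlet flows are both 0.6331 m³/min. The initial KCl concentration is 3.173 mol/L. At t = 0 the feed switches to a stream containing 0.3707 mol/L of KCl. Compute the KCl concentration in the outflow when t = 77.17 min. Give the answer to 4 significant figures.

Species balance on the tank: V dC/dt = Q(C_in − C).
So dC/dt = (C_in − C)/τ with τ = V/Q = 22.35/0.6331 = 35.3025 min.
C approaches C_in exponentially: C(t) = C_in + (C₀ − C_in) e^(−t/τ).
C(77.17) = 0.3707 + (3.173 − 0.3707)·e^(−77.17/35.3025) = 0.3707 + (2.80230)·0.112369 = 0.685592 mol/L.

0.6856 mol/L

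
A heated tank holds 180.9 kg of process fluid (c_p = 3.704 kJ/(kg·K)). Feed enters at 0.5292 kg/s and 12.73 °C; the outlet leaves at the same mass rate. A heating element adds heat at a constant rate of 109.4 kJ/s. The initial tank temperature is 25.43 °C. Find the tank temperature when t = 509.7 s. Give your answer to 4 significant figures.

58.84 °C

Unsteady energy balance on the tank contents: M c_p dT/dt = ṁ c_p (T_in − T) + 109.4.
τ = M/ṁ = 341.837 s; T_ss = T_in + Q̇/(ṁ c_p) = 12.73 + 109.4/(0.5292·3.704) = 68.5419 °C.
Integrating: T(t) = T_ss + (T₀ − T_ss) e^(−t/τ).
T(509.7) = 68.5419 + (-43.1119)·e^(−509.7/341.837) = 68.5419 + (-43.1119)·0.225133 = 58.8359 °C.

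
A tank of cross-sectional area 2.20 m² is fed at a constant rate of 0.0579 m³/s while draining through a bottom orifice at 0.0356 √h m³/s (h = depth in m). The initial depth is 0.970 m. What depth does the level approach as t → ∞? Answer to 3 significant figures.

2.65 m

Level balance: A dh/dt = 0.0579 − 0.0356 √h. Setting dh/dt = 0:
Q_in = 0.0356 √h_ss ⇒ √h_ss = 0.0579/0.0356 = 1.6264.
h_ss = 1.6264² = 2.6452 m. (Since h₀ = 0.970 m < h_ss, the level will rise toward this value.)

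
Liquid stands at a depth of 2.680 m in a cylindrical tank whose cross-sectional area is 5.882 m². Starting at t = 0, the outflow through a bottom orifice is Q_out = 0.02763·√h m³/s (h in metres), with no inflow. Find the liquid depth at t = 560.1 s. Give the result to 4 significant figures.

0.1034 m

With no inflow, A dh/dt = −0.02763 √h.
This is separable: 2 d(√h)/dt = −0.02763/A, so √h = √h₀ − (0.02763/(2A)) t.
√h = √2.680 − 0.02763·560.1/(2·5.882) = 1.63707 − 1.31550 = 0.321569.
h = 0.321569² = 0.103406 m.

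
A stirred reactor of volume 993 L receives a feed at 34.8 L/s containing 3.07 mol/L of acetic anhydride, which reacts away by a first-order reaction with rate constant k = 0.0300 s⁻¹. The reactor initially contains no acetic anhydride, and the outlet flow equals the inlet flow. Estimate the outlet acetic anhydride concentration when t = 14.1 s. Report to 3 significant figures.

Accumulation = in − out − consumed: V dC/dt = Q C_in − Q C − k V C.
This is linear with rate a = Q/V + k = 0.065045 s⁻¹.
C_ss = Q C_in/(Q + kV) = 1.6541 mol/L; C(t) = C_ss + (C₀ − C_ss) e^(−a t).
C(14.1) = 1.6541 + (-1.6541)·e^(−0.065045·14.1) = 1.6541 + (-1.6541)·0.39966 = 0.99300 mol/L.

0.993 mol/L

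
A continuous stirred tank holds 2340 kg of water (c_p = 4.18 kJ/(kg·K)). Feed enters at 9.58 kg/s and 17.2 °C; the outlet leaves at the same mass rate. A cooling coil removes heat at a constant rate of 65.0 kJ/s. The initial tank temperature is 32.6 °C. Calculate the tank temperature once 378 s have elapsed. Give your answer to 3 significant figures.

Energy balance: M c_p dT/dt = ṁ c_p (T_in − T) − 65.0.
Rearrange: dT/dt = (T_ss − T)/τ with τ = M/ṁ = 244.26 s and T_ss = T_in − Q̇/(ṁ c_p) = 15.577 °C.
This is linear first-order; T(t) = T_ss + (T₀ − T_ss) e^(−t/τ).
T(378) = 15.577 + (17.023)·e^(−378/244.26) = 15.577 + (17.023)·0.21277 = 19.199 °C.

19.2 °C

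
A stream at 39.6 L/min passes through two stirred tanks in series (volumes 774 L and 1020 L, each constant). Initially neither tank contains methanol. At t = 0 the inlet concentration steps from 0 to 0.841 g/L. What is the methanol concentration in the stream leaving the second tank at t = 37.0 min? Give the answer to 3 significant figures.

Time constants: τᵢ = Vᵢ/Q for each well-mixed tank.
τ₁ = 774/39.6 = 19.545 min; τ₂ = 1020/39.6 = 25.758 min.
Tank 1: C₁ = C_in(1 − e^(−t/τ₁)). Tank 2 (τ₁ ≠ τ₂): C₂ = C_in[1 − (τ₁ e^(−t/τ₁) − τ₂ e^(−t/τ₂))/(τ₁ − τ₂)].
At t = 37.0: e^(−t/τ₁) = 0.15062, e^(−t/τ₂) = 0.23777.
C₂ = 0.841·[1 − (19.545·0.15062 − 25.758·0.23777)/(-6.2121)] = 0.841·0.48803 = 0.41043 g/L.

0.410 g/L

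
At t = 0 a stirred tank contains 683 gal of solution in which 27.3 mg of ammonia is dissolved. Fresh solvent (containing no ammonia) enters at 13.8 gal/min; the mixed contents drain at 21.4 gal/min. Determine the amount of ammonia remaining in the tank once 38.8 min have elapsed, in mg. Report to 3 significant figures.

Total volume: dV/dt = Q_in − Q_out = -7.6000 gal/min, so V(t) = 683 − 7.6000 t and V(38.8) = 388.12 gal.
Species balance (pure solvent in): dm/dt = −Q_out · m/V(t).
dm/m = −Q_out dt/(V₀ − 7.6000 t); integrating gives ln(m/m₀) = −(Q_out/(Q_in−Q_out)) ln(V/V₀).
m = m₀ (V₀/V)^(Q_out/(Q_in−Q_out)) = 27.3 × (683/388.12)^(-2.8158) = 5.5592 mg.

5.56 mg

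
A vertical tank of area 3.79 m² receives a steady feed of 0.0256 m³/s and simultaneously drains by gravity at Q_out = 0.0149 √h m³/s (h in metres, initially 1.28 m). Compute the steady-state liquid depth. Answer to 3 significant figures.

2.95 m

Level balance: A dh/dt = 0.0256 − 0.0149 √h. Setting dh/dt = 0:
Q_in = 0.0149 √h_ss ⇒ √h_ss = 0.0256/0.0149 = 1.7181.
h_ss = 1.7181² = 2.9519 m. (Since h₀ = 1.28 m < h_ss, the level will rise toward this value.)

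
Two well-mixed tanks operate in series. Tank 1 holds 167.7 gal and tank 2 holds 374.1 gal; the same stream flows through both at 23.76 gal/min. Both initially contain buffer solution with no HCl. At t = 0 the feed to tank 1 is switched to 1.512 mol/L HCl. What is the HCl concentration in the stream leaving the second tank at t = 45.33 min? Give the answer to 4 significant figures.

Each tank obeys Vᵢ dCᵢ/dt = Q(Cᵢ₋₁ − Cᵢ), so τᵢ = Vᵢ/Q.
τ₁ = 167.7/23.76 = 7.05808 min; τ₂ = 374.1/23.76 = 15.7449 min.
Solving the cascade with C₁(0)=C₂(0)=0 gives C₂(t) = C_in[1 − (τ₁ e^(−t/τ₁) − τ₂ e^(−t/τ₂))/(τ₁ − τ₂)].
At t = 45.33: e^(−t/τ₁) = 0.00162471, e^(−t/τ₂) = 0.0561899.
C₂ = 1.512·[1 − (7.05808·0.00162471 − 15.7449·0.0561899)/(-8.68687)] = 1.512·0.899476 = 1.36001 mol/L.

1.360 mol/L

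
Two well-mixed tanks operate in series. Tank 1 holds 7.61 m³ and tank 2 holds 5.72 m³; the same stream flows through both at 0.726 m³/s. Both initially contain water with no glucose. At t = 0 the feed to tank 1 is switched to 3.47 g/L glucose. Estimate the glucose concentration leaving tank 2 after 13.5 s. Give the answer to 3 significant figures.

1.51 g/L

Time constants: τᵢ = Vᵢ/Q for each well-mixed tank.
τ₁ = 7.61/0.726 = 10.482 s; τ₂ = 5.72/0.726 = 7.8788 s.
Solving the cascade with C₁(0)=C₂(0)=0 gives C₂(t) = C_in[1 − (τ₁ e^(−t/τ₁) − τ₂ e^(−t/τ₂))/(τ₁ − τ₂)].
At t = 13.5: e^(−t/τ₁) = 0.27585, e^(−t/τ₂) = 0.18024.
C₂ = 3.47·[1 − (10.482·0.27585 − 7.8788·0.18024)/(2.6033)] = 3.47·0.43481 = 1.5088 g/L.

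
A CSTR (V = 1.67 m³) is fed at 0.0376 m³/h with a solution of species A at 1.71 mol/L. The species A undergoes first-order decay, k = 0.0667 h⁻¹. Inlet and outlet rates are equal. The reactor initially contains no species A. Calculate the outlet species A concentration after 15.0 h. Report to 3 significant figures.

0.318 mol/L

V dC/dt = Q(C_in − C) − k V C.
dC/dt = (Q/V) C_in − (Q/V + k) C; effective rate a = Q/V + k = 0.022515 + 0.0667 = 0.089215 h⁻¹.
C_ss = Q C_in/(Q + kV) = 0.43155 mol/L; C(t) = C_ss + (C₀ − C_ss) e^(−a t).
C(15.0) = 0.43155 + (-0.43155)·e^(−0.089215·15.0) = 0.43155 + (-0.43155)·0.26231 = 0.31835 mol/L.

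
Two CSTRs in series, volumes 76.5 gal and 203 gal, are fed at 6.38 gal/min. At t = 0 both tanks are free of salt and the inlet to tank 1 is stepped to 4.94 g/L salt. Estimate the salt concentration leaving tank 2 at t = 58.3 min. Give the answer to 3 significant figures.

Species balance on tank i: dCᵢ/dt = (Cᵢ₋₁ − Cᵢ)/τᵢ with τᵢ = Vᵢ/Q.
τ₁ = 76.5/6.38 = 11.991 min; τ₂ = 203/6.38 = 31.818 min.
Tank 1: C₁ = C_in(1 − e^(−t/τ₁)). Tank 2 (τ₁ ≠ τ₂): C₂ = C_in[1 − (τ₁ e^(−t/τ₁) − τ₂ e^(−t/τ₂))/(τ₁ − τ₂)].
At t = 58.3: e^(−t/τ₁) = 0.0077339, e^(−t/τ₂) = 0.16005.
C₂ = 4.94·[1 − (11.991·0.0077339 − 31.818·0.16005)/(-19.828)] = 4.94·0.74784 = 3.6943 g/L.

3.69 g/L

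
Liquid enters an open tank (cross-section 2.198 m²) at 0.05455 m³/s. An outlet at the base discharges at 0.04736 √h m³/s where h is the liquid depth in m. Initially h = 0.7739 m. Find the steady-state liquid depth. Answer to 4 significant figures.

1.327 m

A dh/dt = Q_in − 0.04736 √h. Steady state requires inflow = outflow:
Q_in = 0.04736 √h_ss ⇒ √h_ss = 0.05455/0.04736 = 1.15182.
h_ss = 1.15182² = 1.32668 m. (Since h₀ = 0.7739 m < h_ss, the level will rise toward this value.)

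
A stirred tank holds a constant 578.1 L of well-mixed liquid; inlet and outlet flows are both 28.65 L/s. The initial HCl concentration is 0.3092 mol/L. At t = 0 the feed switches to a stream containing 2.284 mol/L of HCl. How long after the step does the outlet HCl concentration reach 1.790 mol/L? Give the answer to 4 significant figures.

Transient balance on the dissolved component: V dC/dt = Q(C_in − C), so τ = V/Q = 20.1780 s.
C(t) = C_in + (C₀ − C_in) e^(−t/τ). Set C = 1.790 and solve for t:
e^(−t/τ) = (C − C_in)/(C₀ − C_in) = (1.790 − 2.284)/(0.3092 − 2.284) = 0.250152
t = −τ ln(…) = 20.1780 × 1.38569 = 27.9604 s.

27.96 s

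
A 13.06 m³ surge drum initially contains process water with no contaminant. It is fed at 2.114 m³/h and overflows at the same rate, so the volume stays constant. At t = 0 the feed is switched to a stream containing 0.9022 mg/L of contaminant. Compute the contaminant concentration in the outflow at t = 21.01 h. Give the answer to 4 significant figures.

Accumulation = in − out for the solute gives V dC/dt = Q(C_in − C).
Rewrite as dC/dt + C/τ = C_in/τ, τ = V/Q = 6.17786 h.
Integrating: C(t) = C_in + (C₀ − C_in) e^(−t/τ).
C(21.01) = 0.9022 + (0 − 0.9022)·e^(−21.01/6.17786) = 0.9022 + (-0.902200)·0.0333448 = 0.872116 mg/L.

0.8721 mg/L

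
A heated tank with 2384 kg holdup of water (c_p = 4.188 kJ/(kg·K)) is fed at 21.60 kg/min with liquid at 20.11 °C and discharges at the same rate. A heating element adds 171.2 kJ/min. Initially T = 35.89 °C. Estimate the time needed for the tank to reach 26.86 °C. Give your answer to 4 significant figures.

Heat balance on the well-mixed liquid: M c_p dT/dt = ṁ c_p (T_in − T) + 171.2.
τ = M/ṁ = 110.370 min; T_ss = T_in + Q̇/(ṁ c_p) = 22.0025 °C.
T(t) = T_ss + (T₀ − T_ss) e^(−t/τ). Set T = 26.86:
e^(−t/τ) = (26.86 − 22.0025)/(35.89 − 22.0025) = 0.349773
t = −110.370 · ln(0.349773) = 115.941 min.

115.9 min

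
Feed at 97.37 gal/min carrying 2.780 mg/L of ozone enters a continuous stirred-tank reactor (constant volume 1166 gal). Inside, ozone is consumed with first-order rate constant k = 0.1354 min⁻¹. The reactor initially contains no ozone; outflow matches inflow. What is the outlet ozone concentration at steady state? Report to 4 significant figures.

Accumulation = in − out − consumed: V dC/dt = Q C_in − Q C − k V C.
Steady state (dC/dt = 0): C_ss = Q C_in/(Q + kV) = C_in/(1 + kV/Q).
C_ss = 97.37·2.780/(97.37 + 0.1354·1166) = 270.689/255.246 = 1.06050 mg/L.

1.060 mg/L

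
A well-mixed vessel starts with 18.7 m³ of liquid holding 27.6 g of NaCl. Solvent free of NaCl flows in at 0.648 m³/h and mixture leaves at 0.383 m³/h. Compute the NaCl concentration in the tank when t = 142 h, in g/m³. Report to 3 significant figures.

0.0995 g/m³

Total volume: dV/dt = Q_in − Q_out = 0.26500 m³/h, so V(t) = 18.7 + 0.26500 t and V(142) = 56.330 m³.
Solute balance: dm/dt = 0 − Q_out C = −Q_out m/V(t).
Separate: dm/m = −Q_out dt/V(t) ⇒ ln(m/m₀) = −(Q_out/(Q_in−Q_out)) ln(V/V₀).
m = m₀ (V₀/V)^(Q_out/(Q_in−Q_out)) = 27.6 × (18.7/56.330)^(1.4453) = 5.6075 g.
C = m/V = 5.6075/56.330 = 0.099546 g/m³.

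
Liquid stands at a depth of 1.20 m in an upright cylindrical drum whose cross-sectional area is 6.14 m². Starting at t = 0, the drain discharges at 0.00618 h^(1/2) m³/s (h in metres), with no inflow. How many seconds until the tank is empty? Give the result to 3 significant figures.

Volume balance on the tank: A dh/dt = −0.00618 √h.
Separate and integrate: 2(√h − √h₀) = −(0.00618/A) t.
Set h = 0: 2√h₀ = (0.00618/A) t_empty ⇒ t_empty = 2A√h₀/0.00618.
t_empty = 2·6.14·√1.20/0.00618 = 12.280·1.0954/0.00618 = 2176.7 s.

2180 s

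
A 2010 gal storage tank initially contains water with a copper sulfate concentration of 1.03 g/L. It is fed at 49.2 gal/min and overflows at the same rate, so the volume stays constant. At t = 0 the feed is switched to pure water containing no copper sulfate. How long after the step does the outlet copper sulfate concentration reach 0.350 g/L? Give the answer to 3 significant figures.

Species balance: V dC/dt = Q(C_in − C) ⇒ τ = V/Q = 40.854 min.
C(t) = C_in + (C₀ − C_in) e^(−t/τ). Set C = 0.350 and solve for t:
e^(−t/τ) = (C − C_in)/(C₀ − C_in) = (0.350 − 0)/(1.03 − 0) = 0.33981
t = −τ ln(…) = 40.854 × 1.0794 = 44.097 min.

44.1 min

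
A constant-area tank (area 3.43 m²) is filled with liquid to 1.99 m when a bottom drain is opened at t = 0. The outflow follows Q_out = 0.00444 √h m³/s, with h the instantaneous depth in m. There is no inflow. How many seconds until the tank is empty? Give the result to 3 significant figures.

2180 s

Unsteady balance on liquid volume: A dh/dt = −0.00444 √h.
∫ h^(−1/2) dh = −(0.00444/A) ∫ dt, giving 2√h = 2√h₀ − (0.00444/A) t.
Tank is empty when √h = 0: t_empty = 2A√h₀/0.00444.
t_empty = 2·3.43·√1.99/0.00444 = 6.8600·1.4107/0.00444 = 2179.6 s.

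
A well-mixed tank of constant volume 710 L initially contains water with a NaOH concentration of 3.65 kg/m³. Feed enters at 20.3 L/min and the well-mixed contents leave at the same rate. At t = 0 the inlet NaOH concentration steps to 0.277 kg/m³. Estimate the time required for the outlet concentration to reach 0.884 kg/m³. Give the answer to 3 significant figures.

60.0 min

Mass balance on the solute (V constant): V dC/dt = Q(C_in − C), so τ = V/Q = 34.975 min.
C(t) = C_in + (C₀ − C_in) e^(−t/τ). Set C = 0.884 and solve for t:
e^(−t/τ) = (C − C_in)/(C₀ − C_in) = (0.884 − 0.277)/(3.65 − 0.277) = 0.17996
t = −τ ln(…) = 34.975 × 1.7150 = 59.984 min.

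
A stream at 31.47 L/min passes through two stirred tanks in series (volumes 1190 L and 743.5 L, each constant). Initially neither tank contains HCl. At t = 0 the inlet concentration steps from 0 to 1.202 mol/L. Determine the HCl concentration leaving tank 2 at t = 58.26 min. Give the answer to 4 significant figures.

0.6857 mol/L

Time constants: τᵢ = Vᵢ/Q for each well-mixed tank.
τ₁ = 1190/31.47 = 37.8138 min; τ₂ = 743.5/31.47 = 23.6257 min.
Solving the cascade with C₁(0)=C₂(0)=0 gives C₂(t) = C_in[1 − (τ₁ e^(−t/τ₁) − τ₂ e^(−t/τ₂))/(τ₁ − τ₂)].
At t = 58.26: e^(−t/τ₁) = 0.214229, e^(−t/τ₂) = 0.0849272.
C₂ = 1.202·[1 − (37.8138·0.214229 − 23.6257·0.0849272)/(14.1881)] = 1.202·0.570460 = 0.685693 mol/L.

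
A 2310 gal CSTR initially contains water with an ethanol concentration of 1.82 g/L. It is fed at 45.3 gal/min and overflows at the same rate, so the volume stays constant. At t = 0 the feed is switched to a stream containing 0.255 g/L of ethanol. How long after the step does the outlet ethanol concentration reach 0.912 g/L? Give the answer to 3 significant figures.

44.3 min

Accumulation = in − out for the solute gives V dC/dt = Q(C_in − C), so τ = V/Q = 50.993 min.
C(t) = C_in + (C₀ − C_in) e^(−t/τ). Set C = 0.912 and solve for t:
e^(−t/τ) = (C − C_in)/(C₀ − C_in) = (0.912 − 0.255)/(1.82 − 0.255) = 0.41981
t = −τ ln(…) = 50.993 × 0.86796 = 44.260 min.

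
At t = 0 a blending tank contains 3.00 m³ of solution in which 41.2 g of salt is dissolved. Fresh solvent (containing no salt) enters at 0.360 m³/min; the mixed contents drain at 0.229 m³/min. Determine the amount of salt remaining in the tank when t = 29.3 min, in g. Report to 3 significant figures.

Let m(t) be the amount of salt. Volume: V(t) = V₀ + (Q_in − Q_out) t = 3.00 + 0.13100 t; V(29.3) = 6.8383 m³.
No salt enters, so dm/dt = −Q_out · (m/V).
Separate: dm/m = −Q_out dt/V(t) ⇒ ln(m/m₀) = −(Q_out/(Q_in−Q_out)) ln(V/V₀).
m = m₀ (V₀/V)^(Q_out/(Q_in−Q_out)) = 41.2 × (3.00/6.8383)^(1.7481) = 9.7585 g.

9.76 g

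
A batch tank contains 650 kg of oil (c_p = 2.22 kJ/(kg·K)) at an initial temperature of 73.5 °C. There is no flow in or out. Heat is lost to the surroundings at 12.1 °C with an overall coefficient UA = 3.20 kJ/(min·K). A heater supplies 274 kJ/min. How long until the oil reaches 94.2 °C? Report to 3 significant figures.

Lumped-capacitance energy balance: M c_p dT/dt = UA(T_amb − T) + Q̇.
τ = M c_p/UA = 450.94 min; T_ss = T_amb + Q̇/UA = 12.1 + 274/3.20 = 97.725 °C.
T(t) = T_ss + (T₀ − T_ss)e^(−t/τ); set T = 94.2:
t = −τ ln[(T − T_ss)/(T₀ − T_ss)] = −450.94 · ln(0.14551) = 869.18 min.

869 min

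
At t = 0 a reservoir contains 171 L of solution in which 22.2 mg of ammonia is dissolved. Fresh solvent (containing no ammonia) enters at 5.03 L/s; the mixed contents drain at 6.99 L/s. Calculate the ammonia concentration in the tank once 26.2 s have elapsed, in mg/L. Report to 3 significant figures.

Total volume: dV/dt = Q_in − Q_out = -1.9600 L/s, so V(t) = 171 − 1.9600 t and V(26.2) = 119.65 L.
Species balance (pure solvent in): dm/dt = −Q_out · m/V(t).
dm/m = −Q_out dt/(V₀ − 1.9600 t); integrating gives ln(m/m₀) = −(Q_out/(Q_in−Q_out)) ln(V/V₀).
m = m₀ (V₀/V)^(Q_out/(Q_in−Q_out)) = 22.2 × (171/119.65)^(-3.5663) = 6.2123 mg.
C = m/V = 6.2123/119.65 = 0.051921 mg/L.

0.0519 mg/L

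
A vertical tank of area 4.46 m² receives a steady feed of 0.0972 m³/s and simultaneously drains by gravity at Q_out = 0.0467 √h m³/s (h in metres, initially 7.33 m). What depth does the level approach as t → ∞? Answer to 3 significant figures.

Mass balance (ρ constant): A dh/dt = Q_in − 0.0467 √h. At steady state dh/dt = 0:
Q_in = 0.0467 √h_ss ⇒ √h_ss = 0.0972/0.0467 = 2.0814.
h_ss = 2.0814² = 4.3321 m. (Since h₀ = 7.33 m > h_ss, the level will fall toward this value.)

4.33 m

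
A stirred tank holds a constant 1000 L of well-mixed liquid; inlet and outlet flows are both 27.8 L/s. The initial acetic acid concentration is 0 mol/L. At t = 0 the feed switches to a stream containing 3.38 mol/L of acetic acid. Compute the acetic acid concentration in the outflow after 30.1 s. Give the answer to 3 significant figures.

1.92 mol/L

Species balance on the tank: V dC/dt = Q(C_in − C).
Rewrite as dC/dt + C/τ = C_in/τ, τ = V/Q = 35.971 s.
C approaches C_in exponentially: C(t) = C_in + (C₀ − C_in) e^(−t/τ).
C(30.1) = 3.38 + (0 − 3.38)·e^(−30.1/35.971) = 3.38 + (-3.3800)·0.43310 = 1.9161 mol/L.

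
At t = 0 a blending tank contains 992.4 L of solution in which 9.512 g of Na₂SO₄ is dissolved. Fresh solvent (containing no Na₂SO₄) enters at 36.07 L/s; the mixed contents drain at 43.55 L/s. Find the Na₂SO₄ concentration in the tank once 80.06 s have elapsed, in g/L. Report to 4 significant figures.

0.0001108 g/L

Total volume: dV/dt = Q_in − Q_out = -7.48000 L/s, so V(t) = 992.4 − 7.48000 t and V(80.06) = 393.551 L.
Solute balance: dm/dt = 0 − Q_out C = −Q_out m/V(t).
dm/m = −Q_out dt/(V₀ − 7.48000 t); integrating gives ln(m/m₀) = −(Q_out/(Q_in−Q_out)) ln(V/V₀).
m = m₀ (V₀/V)^(Q_out/(Q_in−Q_out)) = 9.512 × (992.4/393.551)^(-5.82219) = 0.0436095 g.
C = m/V = 0.0436095/393.551 = 0.000110810 g/L.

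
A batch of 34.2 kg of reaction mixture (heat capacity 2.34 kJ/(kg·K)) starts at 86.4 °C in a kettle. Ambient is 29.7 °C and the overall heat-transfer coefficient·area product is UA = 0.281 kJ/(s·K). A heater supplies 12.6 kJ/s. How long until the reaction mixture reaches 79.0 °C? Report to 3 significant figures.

Lumped-capacitance energy balance: M c_p dT/dt = UA(T_amb − T) + Q̇.
τ = M c_p/UA = 284.80 s; T_ss = T_amb + Q̇/UA = 29.7 + 12.6/0.281 = 74.540 °C.
T(t) = T_ss + (T₀ − T_ss)e^(−t/τ); set T = 79.0:
t = −τ ln[(T − T_ss)/(T₀ − T_ss)] = −284.80 · ln(0.37606) = 278.53 s.

279 s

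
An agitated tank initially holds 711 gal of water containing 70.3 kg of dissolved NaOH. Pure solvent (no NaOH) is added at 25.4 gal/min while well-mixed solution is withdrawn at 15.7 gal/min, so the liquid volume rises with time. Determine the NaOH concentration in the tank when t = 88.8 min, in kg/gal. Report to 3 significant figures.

Total volume: dV/dt = Q_in − Q_out = 9.7000 gal/min, so V(t) = 711 + 9.7000 t and V(88.8) = 1572.4 gal.
No NaOH enters, so dm/dt = −Q_out · (m/V).
Separate: dm/m = −Q_out dt/V(t) ⇒ ln(m/m₀) = −(Q_out/(Q_in−Q_out)) ln(V/V₀).
m = m₀ (V₀/V)^(Q_out/(Q_in−Q_out)) = 70.3 × (711/1572.4)^(1.6186) = 19.457 kg.
C = m/V = 19.457/1572.4 = 0.012374 kg/gal.

0.0124 kg/gal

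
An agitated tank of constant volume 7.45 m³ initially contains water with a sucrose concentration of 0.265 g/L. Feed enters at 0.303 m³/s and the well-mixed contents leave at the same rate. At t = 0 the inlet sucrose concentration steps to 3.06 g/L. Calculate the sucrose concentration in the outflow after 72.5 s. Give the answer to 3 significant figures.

Species balance on the tank: V dC/dt = Q(C_in − C).
Rewrite as dC/dt + C/τ = C_in/τ, τ = V/Q = 24.587 s.
Integrating: C(t) = C_in + (C₀ − C_in) e^(−t/τ).
C(72.5) = 3.06 + (0.265 − 3.06)·e^(−72.5/24.587) = 3.06 + (-2.7950)·0.052410 = 2.9135 g/L.

2.91 g/L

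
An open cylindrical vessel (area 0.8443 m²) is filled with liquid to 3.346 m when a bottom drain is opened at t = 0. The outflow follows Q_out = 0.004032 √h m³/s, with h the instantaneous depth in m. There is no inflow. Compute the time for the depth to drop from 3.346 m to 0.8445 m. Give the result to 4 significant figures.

381.2 s

Accumulation of liquid (constant cross-section A): A dh/dt = −0.004032 √h.
Separate and integrate: 2(√h − √h₀) = −(0.004032/A) t.
t = 2A(√h₀ − √h)/0.004032 = 2·0.8443·(√3.346 − √0.8445)/0.004032
  = 1.68860 × (1.82921 − 0.918967) / 0.004032 = 381.208 s.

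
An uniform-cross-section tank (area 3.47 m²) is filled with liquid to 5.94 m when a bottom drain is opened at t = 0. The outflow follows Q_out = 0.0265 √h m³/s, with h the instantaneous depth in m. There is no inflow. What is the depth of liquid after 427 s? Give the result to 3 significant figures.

0.651 m

A dh/dt = −Q_out = −0.0265 √h.
∫ h^(−1/2) dh = −(0.0265/A) ∫ dt, giving 2√h = 2√h₀ − (0.0265/A) t.
√h = √5.94 − 0.0265·427/(2·3.47) = 2.4372 − 1.6305 = 0.80674.
h = 0.80674² = 0.65082 m.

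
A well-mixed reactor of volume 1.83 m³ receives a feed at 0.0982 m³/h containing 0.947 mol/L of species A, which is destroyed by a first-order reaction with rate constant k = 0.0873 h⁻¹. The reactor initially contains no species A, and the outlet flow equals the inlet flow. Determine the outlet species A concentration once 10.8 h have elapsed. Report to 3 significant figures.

0.282 mol/L

V dC/dt = Q(C_in − C) − k V C.
dC/dt = (Q/V) C_in − (Q/V + k) C; effective rate a = Q/V + k = 0.053661 + 0.0873 = 0.14096 h⁻¹.
C_ss = Q C_in/(Q + kV) = 0.36050 mol/L; C(t) = C_ss + (C₀ − C_ss) e^(−a t).
C(10.8) = 0.36050 + (-0.36050)·e^(−0.14096·10.8) = 0.36050 + (-0.36050)·0.21819 = 0.28185 mol/L.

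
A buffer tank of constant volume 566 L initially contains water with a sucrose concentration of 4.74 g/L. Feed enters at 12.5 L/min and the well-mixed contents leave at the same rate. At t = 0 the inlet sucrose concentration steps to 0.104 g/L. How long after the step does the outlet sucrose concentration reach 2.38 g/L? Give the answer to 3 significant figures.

32.2 min

Unsteady species balance (constant V, well mixed): V dC/dt = Q(C_in − C), so τ = V/Q = 45.280 min.
C(t) = C_in + (C₀ − C_in) e^(−t/τ). Set C = 2.38 and solve for t:
e^(−t/τ) = (C − C_in)/(C₀ − C_in) = (2.38 − 0.104)/(4.74 − 0.104) = 0.49094
t = −τ ln(…) = 45.280 × 0.71143 = 32.214 min.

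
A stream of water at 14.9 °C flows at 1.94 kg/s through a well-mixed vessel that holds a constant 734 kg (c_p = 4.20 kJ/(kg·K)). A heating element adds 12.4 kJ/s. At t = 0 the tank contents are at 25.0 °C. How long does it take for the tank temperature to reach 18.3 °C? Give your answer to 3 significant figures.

M c_p dT/dt = ṁ c_p (T_in − T) + Q̇.
τ = M/ṁ = 378.35 s; T_ss = T_in + Q̇/(ṁ c_p) = 16.422 °C.
T(t) = T_ss + (T₀ − T_ss) e^(−t/τ). Set T = 18.3:
e^(−t/τ) = (18.3 − 16.422)/(25.0 − 16.422) = 0.21895
t = −378.35 · ln(0.21895) = 574.69 s.

575 s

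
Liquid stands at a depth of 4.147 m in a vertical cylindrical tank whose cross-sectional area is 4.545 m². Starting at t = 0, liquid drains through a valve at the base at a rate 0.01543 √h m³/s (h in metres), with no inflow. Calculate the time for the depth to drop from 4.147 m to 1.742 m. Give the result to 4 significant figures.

422.1 s

Mass balance (ρ constant): A dh/dt = −0.01543 √h.
Separate and integrate: 2(√h − √h₀) = −(0.01543/A) t.
t = 2A(√h₀ − √h)/0.01543 = 2·4.545·(√4.147 − √1.742)/0.01543
  = 9.09000 × (2.03642 − 1.31985) / 0.01543 = 422.140 s.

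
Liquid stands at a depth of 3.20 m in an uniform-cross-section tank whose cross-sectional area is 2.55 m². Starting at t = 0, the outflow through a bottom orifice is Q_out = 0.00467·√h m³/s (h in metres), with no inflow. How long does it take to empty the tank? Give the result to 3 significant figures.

1950 s

With no inflow, A dh/dt = −0.00467 √h.
∫ h^(−1/2) dh = −(0.00467/A) ∫ dt, giving 2√h = 2√h₀ − (0.00467/A) t.
Tank is empty when √h = 0: t_empty = 2A√h₀/0.00467.
t_empty = 2·2.55·√3.20/0.00467 = 5.1000·1.7889/0.00467 = 1953.6 s.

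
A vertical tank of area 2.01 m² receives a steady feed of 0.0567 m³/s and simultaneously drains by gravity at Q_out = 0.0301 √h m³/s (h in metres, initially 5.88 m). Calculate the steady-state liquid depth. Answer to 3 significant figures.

Accumulation of liquid (constant cross-section A): A dh/dt = Q_in − 0.0301 √h. At steady state dh/dt = 0:
Q_in = 0.0301 √h_ss ⇒ √h_ss = 0.0567/0.0301 = 1.8837.
h_ss = 1.8837² = 3.5484 m. (Since h₀ = 5.88 m > h_ss, the level will fall toward this value.)

3.55 m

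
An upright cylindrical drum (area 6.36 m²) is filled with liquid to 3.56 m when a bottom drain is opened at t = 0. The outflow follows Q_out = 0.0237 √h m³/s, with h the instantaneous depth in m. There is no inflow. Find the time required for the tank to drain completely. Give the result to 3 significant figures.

Unsteady balance on liquid volume: A dh/dt = −0.0237 √h.
This is separable: 2 d(√h)/dt = −0.0237/A, so √h = √h₀ − (0.0237/(2A)) t.
Tank is empty when √h = 0: t_empty = 2A√h₀/0.0237.
t_empty = 2·6.36·√3.56/0.0237 = 12.720·1.8868/0.0237 = 1012.7 s.

1010 s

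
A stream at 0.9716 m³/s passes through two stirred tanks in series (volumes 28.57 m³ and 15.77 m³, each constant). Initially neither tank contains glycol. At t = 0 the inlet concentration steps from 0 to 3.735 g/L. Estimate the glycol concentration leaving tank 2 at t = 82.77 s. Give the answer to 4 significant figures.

3.264 g/L

Each tank obeys Vᵢ dCᵢ/dt = Q(Cᵢ₋₁ − Cᵢ), so τᵢ = Vᵢ/Q.
τ₁ = 28.57/0.9716 = 29.4051 s; τ₂ = 15.77/0.9716 = 16.2310 s.
Solving the cascade with C₁(0)=C₂(0)=0 gives C₂(t) = C_in[1 − (τ₁ e^(−t/τ₁) − τ₂ e^(−t/τ₂))/(τ₁ − τ₂)].
At t = 82.77: e^(−t/τ₁) = 0.0599157, e^(−t/τ₂) = 0.00609971.
C₂ = 3.735·[1 − (29.4051·0.0599157 − 16.2310·0.00609971)/(13.1741)] = 3.735·0.873781 = 3.26357 g/L.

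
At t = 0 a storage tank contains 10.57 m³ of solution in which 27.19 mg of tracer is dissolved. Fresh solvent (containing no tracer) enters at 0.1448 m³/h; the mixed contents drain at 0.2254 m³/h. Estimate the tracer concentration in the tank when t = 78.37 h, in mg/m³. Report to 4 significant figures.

Let m(t) be the amount of tracer. Volume: V(t) = V₀ + (Q_in − Q_out) t = 10.57 − 0.0806000 t; V(78.37) = 4.25338 m³.
Solute balance: dm/dt = 0 − Q_out C = −Q_out m/V(t).
Separate: dm/m = −Q_out dt/V(t) ⇒ ln(m/m₀) = −(Q_out/(Q_in−Q_out)) ln(V/V₀).
m = m₀ (V₀/V)^(Q_out/(Q_in−Q_out)) = 27.19 × (10.57/4.25338)^(-2.79653) = 2.13220 mg.
C = m/V = 2.13220/4.25338 = 0.501295 mg/m³.

0.5013 mg/m³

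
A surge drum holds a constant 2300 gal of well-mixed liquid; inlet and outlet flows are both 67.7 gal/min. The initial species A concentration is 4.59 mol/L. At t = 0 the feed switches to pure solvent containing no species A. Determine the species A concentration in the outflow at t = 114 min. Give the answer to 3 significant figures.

0.160 mol/L

Species balance on the tank: V dC/dt = Q(C_in − C).
Time constant τ = V/Q = 2300/67.7 = 33.973 min.
Integrating: C(t) = C_in + (C₀ − C_in) e^(−t/τ).
C(114) = 0 + (4.59 − 0)·e^(−114/33.973) = 0 + (4.5900)·0.034890 = 0.16014 mol/L.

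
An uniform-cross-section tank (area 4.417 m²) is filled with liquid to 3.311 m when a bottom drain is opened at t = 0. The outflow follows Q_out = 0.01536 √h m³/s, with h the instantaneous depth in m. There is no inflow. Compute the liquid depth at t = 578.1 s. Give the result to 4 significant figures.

0.6633 m

A dh/dt = −Q_out = −0.01536 √h.
This is separable: 2 d(√h)/dt = −0.01536/A, so √h = √h₀ − (0.01536/(2A)) t.
√h = √3.311 − 0.01536·578.1/(2·4.417) = 1.81962 − 1.00516 = 0.814452.
h = 0.814452² = 0.663332 m.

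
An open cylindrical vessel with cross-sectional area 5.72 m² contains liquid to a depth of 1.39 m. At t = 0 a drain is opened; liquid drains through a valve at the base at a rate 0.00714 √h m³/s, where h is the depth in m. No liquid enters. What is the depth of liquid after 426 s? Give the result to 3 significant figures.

0.834 m

With no inflow, A dh/dt = −0.00714 √h.
This is separable: 2 d(√h)/dt = −0.00714/A, so √h = √h₀ − (0.00714/(2A)) t.
√h = √1.39 − 0.00714·426/(2·5.72) = 1.1790 − 0.26588 = 0.91310.
h = 0.91310² = 0.83376 m.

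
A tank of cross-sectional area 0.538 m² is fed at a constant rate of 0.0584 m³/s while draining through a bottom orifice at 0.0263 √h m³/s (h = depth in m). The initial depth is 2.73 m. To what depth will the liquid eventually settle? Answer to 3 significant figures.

4.93 m

Accumulation of liquid (constant cross-section A): A dh/dt = Q_in − 0.0263 √h. At steady state dh/dt = 0:
Q_in = 0.0263 √h_ss ⇒ √h_ss = 0.0584/0.0263 = 2.2205.
h_ss = 2.2205² = 4.9308 m. (Since h₀ = 2.73 m < h_ss, the level will rise toward this value.)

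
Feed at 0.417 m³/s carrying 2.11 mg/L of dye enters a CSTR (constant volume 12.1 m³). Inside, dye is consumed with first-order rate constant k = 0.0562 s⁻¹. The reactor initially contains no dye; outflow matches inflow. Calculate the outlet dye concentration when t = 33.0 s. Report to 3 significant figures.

0.762 mg/L

Accumulation = in − out − consumed: V dC/dt = Q C_in − Q C − k V C.
dC/dt = (Q/V) C_in − (Q/V + k) C; effective rate a = Q/V + k = 0.034463 + 0.0562 = 0.090663 s⁻¹.
C_ss = Q C_in/(Q + kV) = 0.80205 mg/L; C(t) = C_ss + (C₀ − C_ss) e^(−a t).
C(33.0) = 0.80205 + (-0.80205)·e^(−0.090663·33.0) = 0.80205 + (-0.80205)·0.050193 = 0.76180 mg/L.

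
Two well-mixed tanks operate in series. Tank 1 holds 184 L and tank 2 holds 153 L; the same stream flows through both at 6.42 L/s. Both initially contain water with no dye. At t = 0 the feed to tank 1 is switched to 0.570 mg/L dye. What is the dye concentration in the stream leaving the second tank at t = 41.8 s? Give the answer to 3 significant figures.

Each tank obeys Vᵢ dCᵢ/dt = Q(Cᵢ₋₁ − Cᵢ), so τᵢ = Vᵢ/Q.
τ₁ = 184/6.42 = 28.660 s; τ₂ = 153/6.42 = 23.832 s.
Tank 1: C₁ = C_in(1 − e^(−t/τ₁)). Tank 2 (τ₁ ≠ τ₂): C₂ = C_in[1 − (τ₁ e^(−t/τ₁) − τ₂ e^(−t/τ₂))/(τ₁ − τ₂)].
At t = 41.8: e^(−t/τ₁) = 0.23260, e^(−t/τ₂) = 0.17309.
C₂ = 0.570·[1 − (28.660·0.23260 − 23.832·0.17309)/(4.8287)] = 0.570·0.47370 = 0.27001 mg/L.

0.270 mg/L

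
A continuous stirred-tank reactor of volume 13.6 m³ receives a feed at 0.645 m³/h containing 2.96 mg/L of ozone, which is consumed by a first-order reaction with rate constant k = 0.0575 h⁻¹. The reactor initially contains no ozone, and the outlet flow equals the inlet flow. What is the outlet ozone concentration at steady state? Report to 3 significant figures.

Accumulation = in − out − consumed: V dC/dt = Q C_in − Q C − k V C.
At steady state: 0 = Q C_in − (Q + kV) C_ss, so C_ss = Q C_in/(Q + kV).
C_ss = 0.645·2.96/(0.645 + 0.0575·13.6) = 1.9092/1.4270 = 1.3379 mg/L.

1.34 mg/L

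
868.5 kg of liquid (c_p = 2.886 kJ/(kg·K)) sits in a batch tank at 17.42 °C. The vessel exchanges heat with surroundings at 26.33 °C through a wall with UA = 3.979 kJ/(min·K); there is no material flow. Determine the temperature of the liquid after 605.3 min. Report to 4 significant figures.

First-law balance (no shaft work): M c_p dT/dt = −UA(T − T_amb).
dT/dt = (T_ss − T)/τ with T_ss = T_amb = 26.3300 °C, τ = M c_p/UA = 868.5·2.886/3.979 = 629.930 min.
Integrating: T(t) = T_ss + (T₀ − T_ss) e^(−t/τ).
T(605.3) = 26.3300 + (-8.91000)·0.382548 = 22.9215 °C.

22.92 °C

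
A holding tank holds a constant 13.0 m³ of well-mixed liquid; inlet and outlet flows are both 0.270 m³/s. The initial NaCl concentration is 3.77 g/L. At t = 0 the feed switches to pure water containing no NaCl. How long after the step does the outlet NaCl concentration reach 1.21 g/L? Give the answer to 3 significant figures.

54.7 s

Species balance on the tank: V dC/dt = Q(C_in − C), so τ = V/Q = 48.148 s.
C(t) = C_in + (C₀ − C_in) e^(−t/τ). Set C = 1.21 and solve for t:
e^(−t/τ) = (C − C_in)/(C₀ − C_in) = (1.21 − 0)/(3.77 − 0) = 0.32095
t = −τ ln(…) = 48.148 × 1.1365 = 54.718 s.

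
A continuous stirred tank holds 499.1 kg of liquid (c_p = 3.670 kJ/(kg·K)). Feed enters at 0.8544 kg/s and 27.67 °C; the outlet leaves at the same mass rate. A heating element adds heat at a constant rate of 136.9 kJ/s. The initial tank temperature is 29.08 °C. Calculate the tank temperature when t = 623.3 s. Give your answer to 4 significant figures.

56.79 °C

M c_p dT/dt = ṁ c_p (T_in − T) + Q̇.
τ = M/ṁ = 584.153 s; T_ss = T_in + Q̇/(ṁ c_p) = 27.67 + 136.9/(0.8544·3.670) = 71.3292 °C.
Solution: T(t) = T_ss + (T₀ − T_ss) e^(−t/τ).
T(623.3) = 71.3292 + (-42.2492)·e^(−623.3/584.153) = 71.3292 + (-42.2492)·0.344034 = 56.7941 °C.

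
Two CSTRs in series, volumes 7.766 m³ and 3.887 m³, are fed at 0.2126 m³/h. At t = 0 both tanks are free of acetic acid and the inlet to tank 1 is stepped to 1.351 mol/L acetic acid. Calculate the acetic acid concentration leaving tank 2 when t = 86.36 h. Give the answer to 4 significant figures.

Species balance on tank i: dCᵢ/dt = (Cᵢ₋₁ − Cᵢ)/τᵢ with τᵢ = Vᵢ/Q.
τ₁ = 7.766/0.2126 = 36.5287 h; τ₂ = 3.887/0.2126 = 18.2832 h.
Solving the cascade with C₁(0)=C₂(0)=0 gives C₂(t) = C_in[1 − (τ₁ e^(−t/τ₁) − τ₂ e^(−t/τ₂))/(τ₁ − τ₂)].
At t = 86.36: e^(−t/τ₁) = 0.0940274, e^(−t/τ₂) = 0.00888428.
C₂ = 1.351·[1 − (36.5287·0.0940274 − 18.2832·0.00888428)/(18.2455)] = 1.351·0.820654 = 1.10870 mol/L.

1.109 mol/L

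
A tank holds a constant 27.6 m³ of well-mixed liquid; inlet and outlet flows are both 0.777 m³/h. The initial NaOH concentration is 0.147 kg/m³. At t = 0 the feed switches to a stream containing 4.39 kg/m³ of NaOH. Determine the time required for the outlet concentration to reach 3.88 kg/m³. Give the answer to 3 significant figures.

Species balance: V dC/dt = Q(C_in − C) ⇒ τ = V/Q = 35.521 h.
C(t) = C_in + (C₀ − C_in) e^(−t/τ). Set C = 3.88 and solve for t:
e^(−t/τ) = (C − C_in)/(C₀ − C_in) = (3.88 − 4.39)/(0.147 − 4.39) = 0.12020
t = −τ ln(…) = 35.521 × 2.1186 = 75.256 h.

75.3 h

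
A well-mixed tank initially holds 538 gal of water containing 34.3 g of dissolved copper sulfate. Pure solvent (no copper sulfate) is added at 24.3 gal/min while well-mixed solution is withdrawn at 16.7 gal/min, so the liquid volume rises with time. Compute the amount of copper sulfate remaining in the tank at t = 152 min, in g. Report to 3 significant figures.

Let m(t) be the amount of copper sulfate. Volume: V(t) = V₀ + (Q_in − Q_out) t = 538 + 7.6000 t; V(152) = 1693.2 gal.
Solute balance: dm/dt = 0 − Q_out C = −Q_out m/V(t).
dm/m = −Q_out dt/(V₀ + 7.6000 t); integrating gives ln(m/m₀) = −(Q_out/(Q_in−Q_out)) ln(V/V₀).
m = m₀ (V₀/V)^(Q_out/(Q_in−Q_out)) = 34.3 × (538/1693.2)^(2.1974) = 2.7616 g.

2.76 g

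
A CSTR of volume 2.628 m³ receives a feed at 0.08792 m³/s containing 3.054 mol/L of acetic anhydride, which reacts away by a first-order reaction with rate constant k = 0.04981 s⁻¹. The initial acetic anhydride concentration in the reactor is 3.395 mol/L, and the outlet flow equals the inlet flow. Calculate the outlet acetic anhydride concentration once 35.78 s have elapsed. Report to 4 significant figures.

Species balance: V dC/dt = Q C_in − Q C − k V C.
This is linear with rate a = Q/V + k = 0.0832651 s⁻¹.
C_ss = Q C_in/(Q + kV) = 1.22707 mol/L; C(t) = C_ss + (C₀ − C_ss) e^(−a t).
C(35.78) = 1.22707 + (2.16793)·e^(−0.0832651·35.78) = 1.22707 + (2.16793)·0.0508322 = 1.33727 mol/L.

1.337 mol/L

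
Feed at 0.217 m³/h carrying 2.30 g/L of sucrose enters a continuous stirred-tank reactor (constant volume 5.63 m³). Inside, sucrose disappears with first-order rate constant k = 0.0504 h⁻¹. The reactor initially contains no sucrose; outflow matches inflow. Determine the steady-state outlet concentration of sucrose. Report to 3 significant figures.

Species balance: V dC/dt = Q C_in − Q C − k V C.
At steady state: 0 = Q C_in − (Q + kV) C_ss, so C_ss = Q C_in/(Q + kV).
C_ss = 0.217·2.30/(0.217 + 0.0504·5.63) = 0.49910/0.50075 = 0.99670 g/L.

0.997 g/L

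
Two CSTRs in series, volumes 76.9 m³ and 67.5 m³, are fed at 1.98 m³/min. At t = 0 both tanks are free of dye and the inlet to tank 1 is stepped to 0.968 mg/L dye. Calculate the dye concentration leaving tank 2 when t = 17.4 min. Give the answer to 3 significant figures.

Species balance on tank i: dCᵢ/dt = (Cᵢ₋₁ − Cᵢ)/τᵢ with τᵢ = Vᵢ/Q.
τ₁ = 76.9/1.98 = 38.838 min; τ₂ = 67.5/1.98 = 34.091 min.
Solving the cascade with C₁(0)=C₂(0)=0 gives C₂(t) = C_in[1 − (τ₁ e^(−t/τ₁) − τ₂ e^(−t/τ₂))/(τ₁ − τ₂)].
At t = 17.4: e^(−t/τ₁) = 0.63890, e^(−t/τ₂) = 0.60026.
C₂ = 0.968·[1 − (38.838·0.63890 − 34.091·0.60026)/(4.7475)] = 0.968·0.083615 = 0.080939 mg/L.

0.0809 mg/L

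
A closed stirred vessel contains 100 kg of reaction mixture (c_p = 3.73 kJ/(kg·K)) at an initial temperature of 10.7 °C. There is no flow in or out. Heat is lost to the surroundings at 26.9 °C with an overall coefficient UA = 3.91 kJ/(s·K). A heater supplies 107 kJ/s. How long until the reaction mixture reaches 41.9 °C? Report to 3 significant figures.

120 s

Lumped-capacitance energy balance: M c_p dT/dt = UA(T_amb − T) + Q̇.
τ = M c_p/UA = 95.396 s; T_ss = T_amb + Q̇/UA = 26.9 + 107/3.91 = 54.266 °C.
T(t) = T_ss + (T₀ − T_ss)e^(−t/τ); set T = 41.9:
t = −τ ln[(T − T_ss)/(T₀ − T_ss)] = −95.396 · ln(0.28384) = 120.14 s.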